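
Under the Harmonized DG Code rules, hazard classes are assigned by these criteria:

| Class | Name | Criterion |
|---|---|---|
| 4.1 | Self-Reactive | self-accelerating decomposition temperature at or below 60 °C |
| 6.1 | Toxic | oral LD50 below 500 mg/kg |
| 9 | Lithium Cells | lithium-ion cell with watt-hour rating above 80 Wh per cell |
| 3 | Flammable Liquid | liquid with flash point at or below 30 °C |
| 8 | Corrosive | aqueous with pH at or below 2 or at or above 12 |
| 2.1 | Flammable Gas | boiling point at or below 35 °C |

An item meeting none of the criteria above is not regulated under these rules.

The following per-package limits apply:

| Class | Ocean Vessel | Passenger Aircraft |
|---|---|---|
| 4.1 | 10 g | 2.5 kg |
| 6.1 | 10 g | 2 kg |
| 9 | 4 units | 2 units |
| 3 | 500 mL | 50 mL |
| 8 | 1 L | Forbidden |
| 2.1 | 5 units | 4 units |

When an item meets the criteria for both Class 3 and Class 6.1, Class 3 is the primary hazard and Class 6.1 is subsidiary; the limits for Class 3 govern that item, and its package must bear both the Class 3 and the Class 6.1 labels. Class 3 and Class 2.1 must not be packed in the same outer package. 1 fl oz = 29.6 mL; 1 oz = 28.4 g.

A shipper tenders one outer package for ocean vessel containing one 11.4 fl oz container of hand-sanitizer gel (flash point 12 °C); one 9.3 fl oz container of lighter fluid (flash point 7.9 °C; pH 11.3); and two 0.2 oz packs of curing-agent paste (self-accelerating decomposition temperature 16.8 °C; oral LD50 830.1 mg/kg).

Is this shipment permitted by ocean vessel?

No

With flash point 12 °C (≤ 30 °C), the hand-sanitizer gel falls in Class 3.
The lighter fluid has flash point 7.9 °C, which is ≤ 30 °C, so it is Class 3 (Flammable Liquid).
Self-accelerating decomposition temperature 16.8 °C meets the Class 4.1 criterion (Self-Reactive), so the curing-agent paste is Class 4.1.
Class 3 net quantity: (one 11.4 fl oz container = 337.44 mL) + (one 9.3 fl oz container = 275.28 mL) = 612.72 mL.
That exceeds the Class 3 ocean vessel limit of 500 mL.
Class 4.1 quantity: two 0.2 oz packs = 11.36 g.
11.36 g exceeds the ocean vessel limit of 10 g for Class 4.1.
The segregation rule (Class 3 with Class 2.1) does not apply to Class 3 with Class 4.1.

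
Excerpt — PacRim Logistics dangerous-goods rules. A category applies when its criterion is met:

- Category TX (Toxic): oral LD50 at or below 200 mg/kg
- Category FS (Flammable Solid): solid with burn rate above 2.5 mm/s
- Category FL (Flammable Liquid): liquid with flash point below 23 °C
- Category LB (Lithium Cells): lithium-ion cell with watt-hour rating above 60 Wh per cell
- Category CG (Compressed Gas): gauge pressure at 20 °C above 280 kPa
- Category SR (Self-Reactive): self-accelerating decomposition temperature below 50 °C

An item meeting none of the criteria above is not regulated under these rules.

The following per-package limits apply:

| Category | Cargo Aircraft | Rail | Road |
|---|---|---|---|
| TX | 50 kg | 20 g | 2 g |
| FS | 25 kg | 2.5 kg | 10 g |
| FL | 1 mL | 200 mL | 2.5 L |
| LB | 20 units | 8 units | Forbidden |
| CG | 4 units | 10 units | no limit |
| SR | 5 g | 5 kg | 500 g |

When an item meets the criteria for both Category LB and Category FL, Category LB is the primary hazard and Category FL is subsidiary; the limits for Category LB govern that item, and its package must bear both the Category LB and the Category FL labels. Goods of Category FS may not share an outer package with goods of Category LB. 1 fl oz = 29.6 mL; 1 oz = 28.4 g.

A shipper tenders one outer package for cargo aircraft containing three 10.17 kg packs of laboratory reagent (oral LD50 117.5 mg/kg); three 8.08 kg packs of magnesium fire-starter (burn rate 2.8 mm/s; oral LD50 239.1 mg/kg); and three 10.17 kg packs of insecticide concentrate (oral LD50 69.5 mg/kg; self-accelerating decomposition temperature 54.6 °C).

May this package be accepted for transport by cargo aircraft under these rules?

No

The laboratory reagent has oral LD50 117.5 mg/kg, which is ≤ 200 mg/kg, so it is Category TX (Toxic).
Burn rate 2.8 mm/s meets the Category FS criterion (Flammable Solid), so the magnesium fire-starter is Category FS.
The insecticide concentrate has oral LD50 69.5 mg/kg, which is ≤ 200 mg/kg, so it is Category TX (Toxic).
Total Category TX: (three 10.17 kg packs = 30.51 kg) + (three 10.17 kg packs = 30.51 kg) = 61.02 kg.
61.02 kg exceeds the cargo aircraft limit of 50 kg for Category TX.
Category FS quantity: three 8.08 kg packs = 24.24 kg.
24.24 kg is within the cargo aircraft limit of 25 kg for Category FS.
The segregation rule (Category FS with Category LB) does not apply to Category TX with Category FS.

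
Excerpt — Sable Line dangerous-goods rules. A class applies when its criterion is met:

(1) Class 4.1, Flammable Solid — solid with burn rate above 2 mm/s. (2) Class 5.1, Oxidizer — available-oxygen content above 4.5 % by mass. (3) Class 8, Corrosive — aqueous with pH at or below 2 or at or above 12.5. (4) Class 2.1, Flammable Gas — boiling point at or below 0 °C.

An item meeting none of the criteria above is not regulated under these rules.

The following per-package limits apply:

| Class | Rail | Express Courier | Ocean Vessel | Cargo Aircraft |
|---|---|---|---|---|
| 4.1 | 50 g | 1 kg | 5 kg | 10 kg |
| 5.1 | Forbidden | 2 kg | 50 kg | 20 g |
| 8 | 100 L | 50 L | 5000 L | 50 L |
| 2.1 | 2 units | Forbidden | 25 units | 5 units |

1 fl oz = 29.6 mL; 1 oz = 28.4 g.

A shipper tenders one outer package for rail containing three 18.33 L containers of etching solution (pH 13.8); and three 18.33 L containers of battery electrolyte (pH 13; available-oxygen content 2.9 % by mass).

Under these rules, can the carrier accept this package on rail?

The etching solution has pH 13.8, which is ≥ 12.5, so it is Class 8 (Corrosive).
The battery electrolyte has pH 13, which is ≥ 12.5, so it is Class 8 (Corrosive).
Class 8 net quantity: (three 18.33 L containers = 54.99 L) + (three 18.33 L containers = 54.99 L) = 109.98 L.
109.98 L > 100 L (rail limit, Class 8) — over the limit.

No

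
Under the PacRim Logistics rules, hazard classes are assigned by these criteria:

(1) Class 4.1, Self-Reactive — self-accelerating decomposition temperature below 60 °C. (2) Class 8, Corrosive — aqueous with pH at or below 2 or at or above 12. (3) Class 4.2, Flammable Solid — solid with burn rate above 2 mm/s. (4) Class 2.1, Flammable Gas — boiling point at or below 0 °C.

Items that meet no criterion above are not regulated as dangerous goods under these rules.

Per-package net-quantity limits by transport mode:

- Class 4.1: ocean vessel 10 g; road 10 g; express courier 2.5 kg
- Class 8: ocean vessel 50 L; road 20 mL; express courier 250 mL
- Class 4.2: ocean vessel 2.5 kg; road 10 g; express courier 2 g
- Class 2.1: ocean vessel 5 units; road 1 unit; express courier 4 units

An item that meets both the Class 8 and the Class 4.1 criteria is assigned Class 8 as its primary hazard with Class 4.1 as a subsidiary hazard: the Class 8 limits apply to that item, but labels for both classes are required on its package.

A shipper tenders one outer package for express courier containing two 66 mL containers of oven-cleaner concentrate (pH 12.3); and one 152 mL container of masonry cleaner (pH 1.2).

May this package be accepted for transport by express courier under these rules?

No

With pH 12.3 (≥ 12), the oven-cleaner concentrate falls in Class 8.
Masonry cleaner: pH 1.2 ≤ 2 → Class 8 (Corrosive).
Total Class 8: (two 66 mL containers = 132 mL) + 152 mL = 284 mL.
284 mL > 250 mL (express courier limit, Class 8) — over the limit.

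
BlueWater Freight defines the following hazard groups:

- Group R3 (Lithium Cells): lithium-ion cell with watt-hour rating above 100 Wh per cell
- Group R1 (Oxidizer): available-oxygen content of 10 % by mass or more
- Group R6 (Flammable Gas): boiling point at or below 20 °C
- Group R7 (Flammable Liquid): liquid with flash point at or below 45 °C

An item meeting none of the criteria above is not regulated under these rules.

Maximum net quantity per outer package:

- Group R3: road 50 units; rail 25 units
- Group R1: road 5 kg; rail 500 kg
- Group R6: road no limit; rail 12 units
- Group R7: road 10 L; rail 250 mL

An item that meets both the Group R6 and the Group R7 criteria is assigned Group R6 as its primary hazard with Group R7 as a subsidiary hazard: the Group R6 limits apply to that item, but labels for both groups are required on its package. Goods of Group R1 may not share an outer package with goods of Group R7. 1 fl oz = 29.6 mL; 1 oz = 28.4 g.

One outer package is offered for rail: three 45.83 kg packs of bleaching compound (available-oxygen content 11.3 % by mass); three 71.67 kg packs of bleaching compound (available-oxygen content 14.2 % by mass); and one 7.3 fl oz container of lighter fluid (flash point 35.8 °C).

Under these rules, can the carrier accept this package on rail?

Bleaching compound: available-oxygen content 11.3 % by mass ≥ 10 % by mass → Group R1 (Oxidizer).
Available-oxygen content 14.2 % by mass meets the Group R1 criterion (Oxidizer), so the bleaching compound is Group R1.
With flash point 35.8 °C (≤ 45 °C), the lighter fluid falls in Group R7.
Group R1 net quantity: (three 45.83 kg packs = 137.49 kg) + (three 71.67 kg packs = 215.01 kg) = 352.5 kg.
352.5 kg is within the rail limit of 500 kg for Group R1.
Group R7 quantity: one 7.3 fl oz container = 216.08 mL.
That is within the Group R7 rail limit of 250 mL.
Group R1 and Group R7 may not share an outer package.

No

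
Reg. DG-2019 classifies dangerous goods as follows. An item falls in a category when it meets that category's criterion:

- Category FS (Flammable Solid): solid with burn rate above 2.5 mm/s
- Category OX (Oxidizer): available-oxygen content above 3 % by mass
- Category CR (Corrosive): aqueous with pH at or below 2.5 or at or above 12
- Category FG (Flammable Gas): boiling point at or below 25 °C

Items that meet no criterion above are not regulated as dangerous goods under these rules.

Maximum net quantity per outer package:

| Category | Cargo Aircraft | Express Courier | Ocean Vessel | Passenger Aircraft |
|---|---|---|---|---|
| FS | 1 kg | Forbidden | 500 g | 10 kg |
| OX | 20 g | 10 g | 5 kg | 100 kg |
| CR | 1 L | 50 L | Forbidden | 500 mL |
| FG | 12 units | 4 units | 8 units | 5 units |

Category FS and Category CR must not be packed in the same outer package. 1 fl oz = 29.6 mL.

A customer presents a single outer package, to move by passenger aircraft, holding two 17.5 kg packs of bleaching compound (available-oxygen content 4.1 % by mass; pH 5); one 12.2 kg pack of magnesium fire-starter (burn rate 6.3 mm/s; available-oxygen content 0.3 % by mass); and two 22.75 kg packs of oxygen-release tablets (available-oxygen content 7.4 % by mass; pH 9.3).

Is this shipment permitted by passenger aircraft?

No

With available-oxygen content 4.1 % by mass (> 3 % by mass), the bleaching compound falls in Category OX.
The magnesium fire-starter has burn rate 6.3 mm/s, which is > 2.5 mm/s, so it is Category FS (Flammable Solid).
Available-oxygen content 7.4 % by mass meets the Category OX criterion (Oxidizer), so the oxygen-release tablets are Category OX.
Total Category OX: (two 17.5 kg packs = 35 kg) + (two 22.75 kg packs = 45.5 kg) = 80.5 kg.
80.5 kg is within the passenger aircraft limit of 100 kg for Category OX.
Category FS quantity: 12.2 kg.
12.2 kg > 10 kg (passenger aircraft limit, Category FS) — over the limit.
The segregation rule (Category FS with Category CR) does not apply to Category OX with Category FS.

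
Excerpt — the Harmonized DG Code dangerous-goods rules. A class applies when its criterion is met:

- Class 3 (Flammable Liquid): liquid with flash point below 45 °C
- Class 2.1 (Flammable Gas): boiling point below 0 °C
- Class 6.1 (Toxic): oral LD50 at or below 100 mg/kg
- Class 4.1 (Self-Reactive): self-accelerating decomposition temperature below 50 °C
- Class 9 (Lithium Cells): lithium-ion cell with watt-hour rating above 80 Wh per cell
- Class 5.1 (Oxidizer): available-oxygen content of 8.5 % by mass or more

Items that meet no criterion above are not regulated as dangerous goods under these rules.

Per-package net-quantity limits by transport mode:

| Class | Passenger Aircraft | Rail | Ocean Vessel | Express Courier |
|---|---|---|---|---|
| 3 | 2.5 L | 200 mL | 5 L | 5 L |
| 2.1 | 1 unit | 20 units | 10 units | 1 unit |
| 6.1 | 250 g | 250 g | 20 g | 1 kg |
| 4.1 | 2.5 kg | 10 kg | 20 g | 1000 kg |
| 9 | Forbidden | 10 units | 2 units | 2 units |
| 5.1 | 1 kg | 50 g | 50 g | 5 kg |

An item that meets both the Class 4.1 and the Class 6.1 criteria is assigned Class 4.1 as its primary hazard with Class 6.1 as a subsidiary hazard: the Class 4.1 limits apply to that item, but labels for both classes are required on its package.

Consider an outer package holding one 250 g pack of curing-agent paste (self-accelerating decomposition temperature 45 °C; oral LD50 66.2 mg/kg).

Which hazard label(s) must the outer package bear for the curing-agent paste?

With self-accelerating decomposition temperature 45 °C (< 50 °C), the curing-agent paste falls in Class 4.1.
Curing-agent paste: oral LD50 66.2 mg/kg ≤ 100 mg/kg → Class 6.1 (Toxic).
By the precedence rule Class 4.1 is primary and Class 6.1 is subsidiary, and that rule requires both labels on the package.

Class 4.1 and 6.1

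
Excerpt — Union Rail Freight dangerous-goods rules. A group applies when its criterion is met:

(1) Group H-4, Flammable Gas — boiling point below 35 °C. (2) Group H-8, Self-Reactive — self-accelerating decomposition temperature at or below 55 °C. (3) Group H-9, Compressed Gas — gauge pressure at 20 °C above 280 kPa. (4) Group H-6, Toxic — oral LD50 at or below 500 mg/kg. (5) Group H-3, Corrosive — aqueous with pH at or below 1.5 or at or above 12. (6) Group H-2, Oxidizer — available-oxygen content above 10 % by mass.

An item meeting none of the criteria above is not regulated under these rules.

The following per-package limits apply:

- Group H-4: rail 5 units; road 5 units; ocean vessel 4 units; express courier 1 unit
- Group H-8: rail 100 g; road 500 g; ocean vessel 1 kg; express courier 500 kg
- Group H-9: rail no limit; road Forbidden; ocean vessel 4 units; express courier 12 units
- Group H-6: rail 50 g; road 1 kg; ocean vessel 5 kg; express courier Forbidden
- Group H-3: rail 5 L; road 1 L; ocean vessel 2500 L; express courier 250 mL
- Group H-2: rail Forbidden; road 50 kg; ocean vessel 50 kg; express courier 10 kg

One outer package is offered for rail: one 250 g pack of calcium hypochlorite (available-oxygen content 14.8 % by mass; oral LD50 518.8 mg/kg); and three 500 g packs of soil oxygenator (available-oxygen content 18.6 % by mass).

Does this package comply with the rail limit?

Calcium hypochlorite: available-oxygen content 14.8 % by mass > 10 % by mass → Group H-2 (Oxidizer).
Available-oxygen content 18.6 % by mass meets the Group H-2 criterion (Oxidizer), so the soil oxygenator is Group H-2.
Group H-2 net quantity: 250 g + (three 500 g packs = 1.5 kg) = 1.75 kg.
Group H-2 is Forbidden by rail.

No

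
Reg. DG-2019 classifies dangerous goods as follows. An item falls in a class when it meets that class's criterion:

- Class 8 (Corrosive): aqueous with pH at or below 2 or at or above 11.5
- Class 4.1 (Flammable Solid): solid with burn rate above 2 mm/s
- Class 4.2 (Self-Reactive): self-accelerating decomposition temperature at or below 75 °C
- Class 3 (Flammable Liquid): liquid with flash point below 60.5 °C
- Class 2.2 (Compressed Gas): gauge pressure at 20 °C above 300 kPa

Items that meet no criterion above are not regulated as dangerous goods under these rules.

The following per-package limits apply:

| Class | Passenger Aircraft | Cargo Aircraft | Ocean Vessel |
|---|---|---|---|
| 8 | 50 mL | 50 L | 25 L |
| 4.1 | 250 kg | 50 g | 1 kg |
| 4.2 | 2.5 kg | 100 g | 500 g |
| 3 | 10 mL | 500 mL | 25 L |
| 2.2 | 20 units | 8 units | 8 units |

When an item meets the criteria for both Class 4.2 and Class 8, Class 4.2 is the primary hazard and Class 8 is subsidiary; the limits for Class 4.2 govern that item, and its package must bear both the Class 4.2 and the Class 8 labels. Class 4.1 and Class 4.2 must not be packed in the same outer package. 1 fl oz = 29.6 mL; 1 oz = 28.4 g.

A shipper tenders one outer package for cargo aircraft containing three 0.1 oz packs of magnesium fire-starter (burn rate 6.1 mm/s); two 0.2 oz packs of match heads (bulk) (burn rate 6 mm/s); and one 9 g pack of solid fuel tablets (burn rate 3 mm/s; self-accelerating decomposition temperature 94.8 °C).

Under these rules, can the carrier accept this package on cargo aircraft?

Yes

Magnesium fire-starter: burn rate 6.1 mm/s > 2 mm/s → Class 4.1 (Flammable Solid).
With burn rate 6 mm/s (> 2 mm/s), the match heads (bulk) fall in Class 4.1.
Solid fuel tablets: burn rate 3 mm/s > 2 mm/s → Class 4.1 (Flammable Solid).
Class 4.1 net quantity: (three 0.1 oz packs = 8.52 g) + (two 0.2 oz packs = 11.36 g) + 9 g = 28.88 g.
28.88 g ≤ 50 g (cargo aircraft limit, Class 4.1) — within limit.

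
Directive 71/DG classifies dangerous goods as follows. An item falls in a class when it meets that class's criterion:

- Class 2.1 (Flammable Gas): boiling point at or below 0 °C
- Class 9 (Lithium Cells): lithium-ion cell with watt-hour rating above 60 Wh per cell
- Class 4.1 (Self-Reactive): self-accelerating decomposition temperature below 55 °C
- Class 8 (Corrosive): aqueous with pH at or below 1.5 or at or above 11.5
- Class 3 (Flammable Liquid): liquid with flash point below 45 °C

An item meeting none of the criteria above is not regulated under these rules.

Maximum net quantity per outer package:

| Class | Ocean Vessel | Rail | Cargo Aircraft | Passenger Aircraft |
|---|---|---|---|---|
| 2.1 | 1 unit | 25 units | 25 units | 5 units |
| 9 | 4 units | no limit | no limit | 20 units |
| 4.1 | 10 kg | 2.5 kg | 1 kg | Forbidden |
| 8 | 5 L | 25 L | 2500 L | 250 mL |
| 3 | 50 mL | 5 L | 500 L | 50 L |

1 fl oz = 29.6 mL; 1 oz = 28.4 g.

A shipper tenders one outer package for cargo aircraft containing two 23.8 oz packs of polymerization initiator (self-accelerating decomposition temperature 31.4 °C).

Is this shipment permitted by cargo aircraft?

No

With self-accelerating decomposition temperature 31.4 °C (< 55 °C), the polymerization initiator falls in Class 4.1.
Class 4.1 quantity: two 23.8 oz packs = 1351.84 g.
1351.84 g exceeds the cargo aircraft limit of 1 kg for Class 4.1.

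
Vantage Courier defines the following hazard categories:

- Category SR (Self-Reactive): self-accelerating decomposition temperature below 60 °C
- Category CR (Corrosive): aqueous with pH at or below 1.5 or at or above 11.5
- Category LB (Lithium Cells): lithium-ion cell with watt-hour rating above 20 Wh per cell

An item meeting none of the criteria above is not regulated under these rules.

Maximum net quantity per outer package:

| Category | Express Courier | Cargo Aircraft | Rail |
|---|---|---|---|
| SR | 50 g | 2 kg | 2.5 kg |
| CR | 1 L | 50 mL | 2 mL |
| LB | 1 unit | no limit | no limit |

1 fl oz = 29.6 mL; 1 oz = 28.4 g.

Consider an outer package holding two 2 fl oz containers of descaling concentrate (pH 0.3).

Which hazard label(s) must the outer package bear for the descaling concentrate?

Category CR

With pH 0.3 (≤ 1.5), the descaling concentrate falls in Category CR.
Only the Category CR label is required.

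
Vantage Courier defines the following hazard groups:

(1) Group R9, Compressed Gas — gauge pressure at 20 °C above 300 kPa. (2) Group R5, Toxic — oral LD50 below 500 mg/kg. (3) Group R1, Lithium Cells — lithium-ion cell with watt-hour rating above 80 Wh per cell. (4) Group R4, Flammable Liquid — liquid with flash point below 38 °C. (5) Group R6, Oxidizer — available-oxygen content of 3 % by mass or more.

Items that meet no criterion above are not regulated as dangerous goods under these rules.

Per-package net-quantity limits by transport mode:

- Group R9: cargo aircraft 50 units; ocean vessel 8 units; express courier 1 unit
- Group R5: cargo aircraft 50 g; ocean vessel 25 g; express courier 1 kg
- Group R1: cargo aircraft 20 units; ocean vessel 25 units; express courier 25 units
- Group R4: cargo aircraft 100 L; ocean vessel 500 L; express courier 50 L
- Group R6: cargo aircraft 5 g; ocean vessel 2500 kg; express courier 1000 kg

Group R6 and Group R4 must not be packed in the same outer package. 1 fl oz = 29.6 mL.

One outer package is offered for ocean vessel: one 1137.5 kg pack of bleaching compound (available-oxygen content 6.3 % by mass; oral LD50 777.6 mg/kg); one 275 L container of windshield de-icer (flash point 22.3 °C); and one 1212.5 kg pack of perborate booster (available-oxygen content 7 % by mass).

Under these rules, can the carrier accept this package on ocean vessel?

With available-oxygen content 6.3 % by mass (≥ 3 % by mass), the bleaching compound falls in Group R6.
Flash point 22.3 °C meets the Group R4 criterion (Flammable Liquid), so the windshield de-icer is Group R4.
Perborate booster: available-oxygen content 7 % by mass ≥ 3 % by mass → Group R6 (Oxidizer).
Total Group R6: 1137.5 kg + 1212.5 kg = 2350 kg.
2350 kg is within the ocean vessel limit of 2500 kg for Group R6.
Group R4 quantity: 275 L.
That is within the Group R4 ocean vessel limit of 500 L.
Group R6 and Group R4 may not share an outer package.

No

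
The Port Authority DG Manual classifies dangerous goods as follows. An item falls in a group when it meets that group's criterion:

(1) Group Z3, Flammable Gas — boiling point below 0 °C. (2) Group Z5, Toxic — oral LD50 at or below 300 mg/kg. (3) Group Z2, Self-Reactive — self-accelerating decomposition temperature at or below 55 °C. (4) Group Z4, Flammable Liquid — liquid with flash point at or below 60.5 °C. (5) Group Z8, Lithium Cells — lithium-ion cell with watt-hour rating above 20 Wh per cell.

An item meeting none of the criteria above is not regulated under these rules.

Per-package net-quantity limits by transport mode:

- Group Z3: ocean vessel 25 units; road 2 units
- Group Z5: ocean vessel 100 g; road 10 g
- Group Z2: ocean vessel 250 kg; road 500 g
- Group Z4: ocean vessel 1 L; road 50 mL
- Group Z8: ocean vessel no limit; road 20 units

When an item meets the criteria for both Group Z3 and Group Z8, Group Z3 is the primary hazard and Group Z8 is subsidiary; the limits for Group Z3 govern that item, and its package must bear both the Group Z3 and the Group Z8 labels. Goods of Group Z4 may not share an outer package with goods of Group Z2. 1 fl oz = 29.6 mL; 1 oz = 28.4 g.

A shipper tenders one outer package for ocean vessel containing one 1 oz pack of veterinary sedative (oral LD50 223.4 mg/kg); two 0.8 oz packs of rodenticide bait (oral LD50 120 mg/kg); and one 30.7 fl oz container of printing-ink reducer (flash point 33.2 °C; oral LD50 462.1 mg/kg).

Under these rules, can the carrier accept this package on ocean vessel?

Yes

With oral LD50 223.4 mg/kg (≤ 300 mg/kg), the veterinary sedative falls in Group Z5.
Rodenticide bait: oral LD50 120 mg/kg ≤ 300 mg/kg → Group Z5 (Toxic).
The printing-ink reducer has flash point 33.2 °C, which is ≤ 60.5 °C, so it is Group Z4 (Flammable Liquid).
Group Z5 net quantity: (one 1 oz pack = 28.4 g) + (two 0.8 oz packs = 45.44 g) = 73.84 g.
73.84 g ≤ 100 g (ocean vessel limit, Group Z5) — within limit.
Group Z4 quantity: one 30.7 fl oz container = 908.72 mL.
908.72 mL is within the ocean vessel limit of 1 L for Group Z4.
The segregation rule (Group Z4 with Group Z2) does not apply to Group Z5 with Group Z4.
Every hazard group is within its ocean vessel limit and no segregation rule is violated.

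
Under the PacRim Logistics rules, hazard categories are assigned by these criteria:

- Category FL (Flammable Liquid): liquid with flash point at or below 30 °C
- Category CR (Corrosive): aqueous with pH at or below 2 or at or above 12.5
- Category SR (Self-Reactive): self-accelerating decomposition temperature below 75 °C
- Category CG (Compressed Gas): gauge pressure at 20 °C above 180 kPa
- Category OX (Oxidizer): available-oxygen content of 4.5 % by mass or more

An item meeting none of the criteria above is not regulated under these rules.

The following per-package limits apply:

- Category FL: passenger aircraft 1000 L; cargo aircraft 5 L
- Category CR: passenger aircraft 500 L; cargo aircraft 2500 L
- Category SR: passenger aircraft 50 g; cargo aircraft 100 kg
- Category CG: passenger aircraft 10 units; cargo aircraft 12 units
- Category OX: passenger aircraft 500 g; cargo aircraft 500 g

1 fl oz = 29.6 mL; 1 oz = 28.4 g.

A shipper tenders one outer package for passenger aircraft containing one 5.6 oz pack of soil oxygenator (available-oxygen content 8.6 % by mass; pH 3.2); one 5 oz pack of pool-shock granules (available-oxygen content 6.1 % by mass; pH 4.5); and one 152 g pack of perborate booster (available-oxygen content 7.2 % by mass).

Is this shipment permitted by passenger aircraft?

Yes

The soil oxygenator has available-oxygen content 8.6 % by mass, which is ≥ 4.5 % by mass, so it is Category OX (Oxidizer).
The pool-shock granules have available-oxygen content 6.1 % by mass, which is ≥ 4.5 % by mass, so they are Category OX (Oxidizer).
Available-oxygen content 7.2 % by mass meets the Category OX criterion (Oxidizer), so the perborate booster is Category OX.
Total Category OX: (one 5.6 oz pack = 159.04 g) + (one 5 oz pack = 142 g) + 152 g = 453.04 g.
453.04 g is within the passenger aircraft limit of 500 g for Category OX.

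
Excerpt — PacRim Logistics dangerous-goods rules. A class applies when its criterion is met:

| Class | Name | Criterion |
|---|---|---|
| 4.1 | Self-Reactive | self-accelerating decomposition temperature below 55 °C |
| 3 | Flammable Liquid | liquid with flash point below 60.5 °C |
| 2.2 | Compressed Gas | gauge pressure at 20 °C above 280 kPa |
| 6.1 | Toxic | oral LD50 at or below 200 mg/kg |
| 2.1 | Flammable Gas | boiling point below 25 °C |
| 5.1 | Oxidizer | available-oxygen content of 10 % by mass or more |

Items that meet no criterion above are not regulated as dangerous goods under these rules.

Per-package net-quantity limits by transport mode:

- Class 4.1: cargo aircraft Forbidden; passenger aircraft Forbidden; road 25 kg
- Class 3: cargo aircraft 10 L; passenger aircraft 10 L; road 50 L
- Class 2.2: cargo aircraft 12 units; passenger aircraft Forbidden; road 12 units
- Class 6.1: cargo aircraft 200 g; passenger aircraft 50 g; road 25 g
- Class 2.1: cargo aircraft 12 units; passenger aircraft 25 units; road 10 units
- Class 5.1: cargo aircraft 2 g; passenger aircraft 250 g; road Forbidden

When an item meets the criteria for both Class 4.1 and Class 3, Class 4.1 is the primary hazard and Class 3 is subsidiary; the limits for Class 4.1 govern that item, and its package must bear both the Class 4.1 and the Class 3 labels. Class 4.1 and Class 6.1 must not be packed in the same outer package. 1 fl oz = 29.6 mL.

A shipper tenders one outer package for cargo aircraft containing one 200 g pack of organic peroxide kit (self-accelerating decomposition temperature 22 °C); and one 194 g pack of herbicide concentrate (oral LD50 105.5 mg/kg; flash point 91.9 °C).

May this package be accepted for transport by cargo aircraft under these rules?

With self-accelerating decomposition temperature 22 °C (< 55 °C), the organic peroxide kit falls in Class 4.1.
Herbicide concentrate: oral LD50 105.5 mg/kg ≤ 200 mg/kg → Class 6.1 (Toxic).
Class 4.1 quantity: 200 g.
Class 4.1 is Forbidden by cargo aircraft.
Class 6.1 quantity: 194 g.
194 g is within the cargo aircraft limit of 200 g for Class 6.1.
Class 4.1 and Class 6.1 may not share an outer package.

No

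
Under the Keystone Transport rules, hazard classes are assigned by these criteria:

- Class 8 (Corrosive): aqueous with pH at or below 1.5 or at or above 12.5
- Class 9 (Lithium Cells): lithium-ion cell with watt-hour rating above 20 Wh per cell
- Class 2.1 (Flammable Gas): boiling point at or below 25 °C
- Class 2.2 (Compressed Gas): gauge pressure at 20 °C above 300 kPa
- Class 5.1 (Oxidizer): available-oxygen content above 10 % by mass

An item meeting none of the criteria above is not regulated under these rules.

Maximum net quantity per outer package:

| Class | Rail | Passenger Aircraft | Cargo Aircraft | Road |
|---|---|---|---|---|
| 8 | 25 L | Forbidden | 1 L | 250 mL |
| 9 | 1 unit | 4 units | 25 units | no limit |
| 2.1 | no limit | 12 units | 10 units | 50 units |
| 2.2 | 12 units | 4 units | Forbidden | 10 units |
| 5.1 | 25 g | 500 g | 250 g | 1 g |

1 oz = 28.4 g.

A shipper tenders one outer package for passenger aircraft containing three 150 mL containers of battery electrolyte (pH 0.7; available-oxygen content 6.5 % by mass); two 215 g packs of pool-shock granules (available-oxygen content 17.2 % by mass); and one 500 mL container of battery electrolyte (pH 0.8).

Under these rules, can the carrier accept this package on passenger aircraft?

pH 0.7 meets the Class 8 criterion (Corrosive), so the battery electrolyte is Class 8.
Available-oxygen content 17.2 % by mass meets the Class 5.1 criterion (Oxidizer), so the pool-shock granules are Class 5.1.
With pH 0.8 (≤ 1.5), the battery electrolyte falls in Class 8.
Class 8 net quantity: (three 150 mL containers = 450 mL) + 500 mL = 950 mL.
Class 8 is Forbidden by passenger aircraft.
Class 5.1 quantity: two 215 g packs = 430 g.
That is within the Class 5.1 passenger aircraft limit of 500 g.

No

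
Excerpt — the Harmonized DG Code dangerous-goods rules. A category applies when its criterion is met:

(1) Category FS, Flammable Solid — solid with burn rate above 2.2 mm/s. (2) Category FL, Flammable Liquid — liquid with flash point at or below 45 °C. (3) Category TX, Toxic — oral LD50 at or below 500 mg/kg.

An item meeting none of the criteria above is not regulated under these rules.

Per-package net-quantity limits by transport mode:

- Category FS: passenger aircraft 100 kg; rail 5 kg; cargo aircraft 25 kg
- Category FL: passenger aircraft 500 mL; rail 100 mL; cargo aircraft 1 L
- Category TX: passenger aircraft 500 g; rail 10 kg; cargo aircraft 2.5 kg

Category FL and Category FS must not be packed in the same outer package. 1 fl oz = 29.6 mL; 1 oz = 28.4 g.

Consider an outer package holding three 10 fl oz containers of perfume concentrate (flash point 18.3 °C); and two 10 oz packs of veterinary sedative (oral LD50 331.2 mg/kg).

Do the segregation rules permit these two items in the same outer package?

Flash point 18.3 °C meets the Category FL criterion (Flammable Liquid), so the perfume concentrate is Category FL.
The veterinary sedative has oral LD50 331.2 mg/kg, which is ≤ 500 mg/kg, so it is Category TX (Toxic).
No segregation rule bars Category FL with Category TX.

Yes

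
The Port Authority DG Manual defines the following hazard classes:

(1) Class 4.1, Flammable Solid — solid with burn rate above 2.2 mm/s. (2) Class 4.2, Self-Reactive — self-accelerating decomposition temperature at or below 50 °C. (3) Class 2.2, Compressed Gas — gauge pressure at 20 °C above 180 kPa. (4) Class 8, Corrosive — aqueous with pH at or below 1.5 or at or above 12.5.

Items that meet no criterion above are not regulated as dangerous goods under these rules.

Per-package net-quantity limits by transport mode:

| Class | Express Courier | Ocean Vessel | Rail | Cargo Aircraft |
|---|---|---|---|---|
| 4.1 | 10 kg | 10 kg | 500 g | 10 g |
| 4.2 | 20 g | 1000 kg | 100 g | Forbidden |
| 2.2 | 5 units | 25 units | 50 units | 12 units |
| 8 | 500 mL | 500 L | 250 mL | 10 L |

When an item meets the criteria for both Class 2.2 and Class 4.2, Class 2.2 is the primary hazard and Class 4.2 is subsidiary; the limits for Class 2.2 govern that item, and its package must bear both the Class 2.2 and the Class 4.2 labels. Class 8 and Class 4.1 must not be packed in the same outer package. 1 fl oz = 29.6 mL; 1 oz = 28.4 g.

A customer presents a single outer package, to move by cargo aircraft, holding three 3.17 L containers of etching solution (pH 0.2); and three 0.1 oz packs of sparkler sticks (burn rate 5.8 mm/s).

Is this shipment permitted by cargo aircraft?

Etching solution: pH 0.2 ≤ 1.5 → Class 8 (Corrosive).
With burn rate 5.8 mm/s (> 2.2 mm/s), the sparkler sticks fall in Class 4.1.
Class 8 quantity: three 3.17 L containers = 9.51 L.
9.51 L ≤ 10 L (cargo aircraft limit, Class 8) — within limit.
Class 4.1 quantity: three 0.1 oz packs = 8.52 g.
That is within the Class 4.1 cargo aircraft limit of 10 g.
Class 8 and Class 4.1 may not share an outer package.

No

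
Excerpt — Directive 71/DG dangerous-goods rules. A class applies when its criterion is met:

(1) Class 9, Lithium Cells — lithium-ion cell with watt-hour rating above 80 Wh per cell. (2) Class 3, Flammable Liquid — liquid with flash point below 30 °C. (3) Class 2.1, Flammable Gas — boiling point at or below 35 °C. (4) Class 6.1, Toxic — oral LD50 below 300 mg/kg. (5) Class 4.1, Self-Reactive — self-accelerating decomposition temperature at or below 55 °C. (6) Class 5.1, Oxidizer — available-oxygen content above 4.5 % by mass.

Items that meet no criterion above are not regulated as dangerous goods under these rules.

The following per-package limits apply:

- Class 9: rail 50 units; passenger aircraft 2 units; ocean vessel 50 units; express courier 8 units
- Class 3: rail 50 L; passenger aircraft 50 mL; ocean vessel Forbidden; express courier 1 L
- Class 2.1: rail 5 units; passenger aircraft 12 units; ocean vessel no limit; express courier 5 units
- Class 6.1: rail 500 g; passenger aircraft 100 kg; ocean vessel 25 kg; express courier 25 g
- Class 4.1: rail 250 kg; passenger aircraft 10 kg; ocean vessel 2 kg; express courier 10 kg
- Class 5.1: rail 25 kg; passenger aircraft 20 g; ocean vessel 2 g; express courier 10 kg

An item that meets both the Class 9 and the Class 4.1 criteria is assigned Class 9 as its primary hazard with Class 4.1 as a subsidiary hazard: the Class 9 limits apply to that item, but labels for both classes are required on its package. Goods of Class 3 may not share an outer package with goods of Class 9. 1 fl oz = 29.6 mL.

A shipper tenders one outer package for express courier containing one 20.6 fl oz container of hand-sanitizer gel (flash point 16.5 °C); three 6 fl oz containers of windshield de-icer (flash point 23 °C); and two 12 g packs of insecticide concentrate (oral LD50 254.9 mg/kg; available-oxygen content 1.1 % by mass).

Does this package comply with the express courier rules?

Hand-sanitizer gel: flash point 16.5 °C < 30 °C → Class 3 (Flammable Liquid).
Flash point 23 °C meets the Class 3 criterion (Flammable Liquid), so the windshield de-icer is Class 3.
With oral LD50 254.9 mg/kg (< 300 mg/kg), the insecticide concentrate falls in Class 6.1.
Total Class 3: (one 20.6 fl oz container = 609.76 mL) + (three 6 fl oz containers = 532.8 mL) = 1142.56 mL.
1142.56 mL > 1 L (express courier limit, Class 3) — over the limit.
Class 6.1 quantity: two 12 g packs = 24 g.
24 g is within the express courier limit of 25 g for Class 6.1.
The segregation rule (Class 3 with Class 9) does not apply to Class 3 with Class 6.1.

No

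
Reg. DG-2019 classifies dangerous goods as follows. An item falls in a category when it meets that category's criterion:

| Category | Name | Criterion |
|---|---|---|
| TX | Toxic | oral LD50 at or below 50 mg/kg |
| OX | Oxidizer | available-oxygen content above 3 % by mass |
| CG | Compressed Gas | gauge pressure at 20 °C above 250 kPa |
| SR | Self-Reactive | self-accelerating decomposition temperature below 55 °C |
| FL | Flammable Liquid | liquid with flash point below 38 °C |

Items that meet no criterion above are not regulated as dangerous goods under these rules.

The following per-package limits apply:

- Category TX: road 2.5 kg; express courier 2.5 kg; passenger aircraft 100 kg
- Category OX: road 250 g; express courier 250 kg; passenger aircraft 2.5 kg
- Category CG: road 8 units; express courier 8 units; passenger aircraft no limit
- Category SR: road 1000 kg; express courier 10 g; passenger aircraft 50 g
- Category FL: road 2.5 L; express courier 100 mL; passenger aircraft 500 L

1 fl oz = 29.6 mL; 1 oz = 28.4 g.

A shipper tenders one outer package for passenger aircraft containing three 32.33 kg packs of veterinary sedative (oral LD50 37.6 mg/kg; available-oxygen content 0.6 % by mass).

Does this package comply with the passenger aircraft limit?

Oral LD50 37.6 mg/kg meets the Category TX criterion (Toxic), so the veterinary sedative is Category TX.
Category TX quantity: three 32.33 kg packs = 96.99 kg.
96.99 kg is within the passenger aircraft limit of 100 kg for Category TX.

Yes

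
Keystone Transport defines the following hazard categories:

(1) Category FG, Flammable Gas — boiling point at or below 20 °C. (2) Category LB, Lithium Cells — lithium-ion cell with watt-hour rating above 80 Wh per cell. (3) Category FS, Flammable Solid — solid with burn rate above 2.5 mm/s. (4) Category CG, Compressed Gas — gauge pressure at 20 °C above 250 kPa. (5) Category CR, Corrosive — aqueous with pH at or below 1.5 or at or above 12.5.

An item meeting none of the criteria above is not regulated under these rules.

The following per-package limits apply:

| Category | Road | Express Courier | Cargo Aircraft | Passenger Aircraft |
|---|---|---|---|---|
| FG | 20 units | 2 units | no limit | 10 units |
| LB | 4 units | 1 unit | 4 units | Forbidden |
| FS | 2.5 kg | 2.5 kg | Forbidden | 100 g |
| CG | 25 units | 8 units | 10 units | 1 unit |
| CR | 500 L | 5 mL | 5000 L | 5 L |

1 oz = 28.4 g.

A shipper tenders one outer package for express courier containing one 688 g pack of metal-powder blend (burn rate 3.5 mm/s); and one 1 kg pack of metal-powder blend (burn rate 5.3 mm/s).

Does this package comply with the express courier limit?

The metal-powder blend has burn rate 3.5 mm/s, which is > 2.5 mm/s, so it is Category FS (Flammable Solid).
With burn rate 5.3 mm/s (> 2.5 mm/s), the metal-powder blend falls in Category FS.
Category FS net quantity: 688 g + 1 kg = 1.688 kg.
1.688 kg ≤ 2.5 kg (express courier limit, Category FS) — within limit.

Yes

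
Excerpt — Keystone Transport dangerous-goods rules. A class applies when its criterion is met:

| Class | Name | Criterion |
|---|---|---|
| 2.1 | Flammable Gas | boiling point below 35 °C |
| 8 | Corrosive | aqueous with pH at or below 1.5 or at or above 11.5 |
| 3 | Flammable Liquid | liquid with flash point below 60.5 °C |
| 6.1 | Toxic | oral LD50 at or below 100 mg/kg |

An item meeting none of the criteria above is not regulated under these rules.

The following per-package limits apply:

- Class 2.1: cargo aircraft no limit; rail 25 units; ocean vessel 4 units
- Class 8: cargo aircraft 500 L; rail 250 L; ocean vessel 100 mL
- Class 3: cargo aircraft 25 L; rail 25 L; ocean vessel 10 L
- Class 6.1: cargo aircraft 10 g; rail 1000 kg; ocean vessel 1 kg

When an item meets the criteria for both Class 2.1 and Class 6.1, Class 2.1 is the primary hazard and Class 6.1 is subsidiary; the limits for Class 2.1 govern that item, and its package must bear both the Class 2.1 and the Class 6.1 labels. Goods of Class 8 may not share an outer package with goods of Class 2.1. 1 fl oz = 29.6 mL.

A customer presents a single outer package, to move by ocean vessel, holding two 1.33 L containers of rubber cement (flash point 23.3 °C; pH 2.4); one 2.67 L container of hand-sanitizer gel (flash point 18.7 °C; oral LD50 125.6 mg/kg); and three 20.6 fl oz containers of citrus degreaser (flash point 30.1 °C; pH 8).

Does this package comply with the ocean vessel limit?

Rubber cement: flash point 23.3 °C < 60.5 °C → Class 3 (Flammable Liquid).
Hand-sanitizer gel: flash point 18.7 °C < 60.5 °C → Class 3 (Flammable Liquid).
With flash point 30.1 °C (< 60.5 °C), the citrus degreaser falls in Class 3.
Total Class 3: (two 1.33 L containers = 2.66 L) + 2.67 L + (three 20.6 fl oz containers = 1829.28 mL) = 7159.28 mL.
7159.28 mL ≤ 10 L (ocean vessel limit, Class 3) — within limit.

Yes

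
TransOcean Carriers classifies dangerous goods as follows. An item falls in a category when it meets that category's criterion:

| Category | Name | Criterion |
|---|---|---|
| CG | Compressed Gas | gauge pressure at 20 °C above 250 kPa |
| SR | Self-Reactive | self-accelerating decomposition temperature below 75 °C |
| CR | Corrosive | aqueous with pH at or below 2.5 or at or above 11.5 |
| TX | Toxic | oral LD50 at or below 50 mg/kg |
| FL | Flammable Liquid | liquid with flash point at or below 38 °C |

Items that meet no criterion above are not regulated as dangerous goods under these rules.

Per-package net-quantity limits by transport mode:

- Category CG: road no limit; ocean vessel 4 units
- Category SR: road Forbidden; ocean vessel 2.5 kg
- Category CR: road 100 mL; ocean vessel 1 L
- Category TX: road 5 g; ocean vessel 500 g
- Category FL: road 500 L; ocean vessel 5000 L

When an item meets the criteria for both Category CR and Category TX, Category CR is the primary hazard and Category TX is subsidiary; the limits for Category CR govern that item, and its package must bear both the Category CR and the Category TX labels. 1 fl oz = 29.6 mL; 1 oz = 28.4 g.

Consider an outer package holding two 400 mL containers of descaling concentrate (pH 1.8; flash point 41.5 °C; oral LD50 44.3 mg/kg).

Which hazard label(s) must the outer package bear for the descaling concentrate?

Category CR and TX

With pH 1.8 (≤ 2.5), the descaling concentrate falls in Category CR.
With oral LD50 44.3 mg/kg (≤ 50 mg/kg), the descaling concentrate falls in Category TX.
By the precedence rule Category CR is primary and Category TX is subsidiary, and that rule requires both labels on the package.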